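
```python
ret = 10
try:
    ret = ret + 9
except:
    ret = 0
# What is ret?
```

Step-by-step execution trace:
1. ret starts at 10.
2. try: `ret = ret + 9` → ret = 19. No exception raised.
3. `except` is skipped.
Result: 19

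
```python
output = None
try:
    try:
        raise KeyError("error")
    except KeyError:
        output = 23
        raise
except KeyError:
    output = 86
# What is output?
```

Step-by-step execution trace:
1. Inner try: `raise KeyError("error")` raises KeyError.
2. Inner `except KeyError` matches → output = 23.
3. bare `raise` re-raises the same KeyError.
4. Outer `except KeyError` matches → output = 86.
Result: 86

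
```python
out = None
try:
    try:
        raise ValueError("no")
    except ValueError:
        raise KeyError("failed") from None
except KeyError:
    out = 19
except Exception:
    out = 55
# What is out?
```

Step-by-step execution trace:
1. Inner try raises ValueError; inner `except ValueError` catches it.
2. `raise KeyError(...) from None` raises KeyError (from None suppresses __context__, but the active exception is still KeyError).
3. Outer `except KeyError` matches → out = 19.
4. `except Exception` is not reached.
Result: 19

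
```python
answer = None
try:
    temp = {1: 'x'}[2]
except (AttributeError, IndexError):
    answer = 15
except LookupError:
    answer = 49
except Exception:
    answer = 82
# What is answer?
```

Step-by-step execution trace:
1. `temp = {1: 'x'}[2]` raises KeyError.
2. `except (AttributeError, IndexError)` does not match KeyError; skipped.
3. `except LookupError` matches (KeyError is a subclass of LookupError) → answer = 49.
4. `except Exception` is not reached.
Result: 49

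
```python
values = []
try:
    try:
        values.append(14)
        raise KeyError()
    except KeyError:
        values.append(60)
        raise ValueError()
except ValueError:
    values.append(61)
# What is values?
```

Step-by-step execution trace:
1. Inner try: `values.append(14)` → values = [14].
2. `raise KeyError()` raises KeyError.
3. Inner `except KeyError` matches → `values.append(60)` → values = [14, 60].
4. `raise ValueError()` raises ValueError; propagates to outer try.
5. Outer `except ValueError` matches → `values.append(61)` → values = [14, 60, 61].
Result: [14, 60, 61]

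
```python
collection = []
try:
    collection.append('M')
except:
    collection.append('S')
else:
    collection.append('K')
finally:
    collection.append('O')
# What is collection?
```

Step-by-step execution trace:
1. try: `collection.append('M')` → collection = ['M']. No exception raised.
2. `except` is skipped.
3. `else` runs: `collection.append('K')` → collection = ['M', 'K'].
4. `finally` always runs: `collection.append('O')` → collection = ['M', 'K', 'O'].
Result: ['M', 'K', 'O']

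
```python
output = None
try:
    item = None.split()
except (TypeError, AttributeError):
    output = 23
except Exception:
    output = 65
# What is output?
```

Step-by-step execution trace:
1. `item = None.split()` raises AttributeError.
2. `except (TypeError, AttributeError)` matches (AttributeError is in the tuple) → output = 23.
3. `except Exception` is not reached.
Result: 23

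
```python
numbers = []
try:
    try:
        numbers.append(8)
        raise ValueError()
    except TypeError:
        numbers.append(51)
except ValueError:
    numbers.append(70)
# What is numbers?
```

Step-by-step execution trace:
1. Inner try: `numbers.append(8)` → numbers = [8].
2. `raise ValueError()` raises ValueError.
3. Inner `except TypeError` does not match ValueError; exception propagates to outer try.
4. Outer `except ValueError` matches → `numbers.append(70)` → numbers = [8, 70].
Result: [8, 70]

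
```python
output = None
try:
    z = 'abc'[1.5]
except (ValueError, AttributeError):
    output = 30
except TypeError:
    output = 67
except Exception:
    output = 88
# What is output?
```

Step-by-step execution trace:
1. `z = 'abc'[1.5]` raises TypeError.
2. `except (ValueError, AttributeError)` does not match TypeError; skipped.
3. `except TypeError` matches (exact type match) → output = 67.
4. `except Exception` is not reached.
Result: 67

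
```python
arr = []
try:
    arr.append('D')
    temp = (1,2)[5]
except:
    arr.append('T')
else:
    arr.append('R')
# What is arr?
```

Step-by-step execution trace:
1. try: `arr.append('D')` → arr = ['D'].
2. `temp = (1,2)[5]` raises IndexError.
3. bare `except` matches → `arr.append('T')` → arr = ['D', 'T'].
4. `else` is skipped (an exception was raised).
Result: ['D', 'T']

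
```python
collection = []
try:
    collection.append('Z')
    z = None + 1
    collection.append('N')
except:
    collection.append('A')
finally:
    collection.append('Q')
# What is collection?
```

Step-by-step execution trace:
1. try: `collection.append('Z')` → collection = ['Z'].
2. `z = None + 1` raises TypeError; `collection.append('N')` is not reached.
3. bare `except` matches → `collection.append('A')` → collection = ['Z', 'A'].
4. finally always runs: `collection.append('Q')` → collection = ['Z', 'A', 'Q'].
Result: ['Z', 'A', 'Q']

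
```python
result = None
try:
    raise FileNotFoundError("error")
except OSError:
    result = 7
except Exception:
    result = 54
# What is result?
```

Step-by-step execution trace:
1. `raise FileNotFoundError(...)` raises FileNotFoundError.
2. `except OSError` matches (FileNotFoundError is a subclass of OSError) → result = 7.
3. `except Exception` is not reached.
Result: 7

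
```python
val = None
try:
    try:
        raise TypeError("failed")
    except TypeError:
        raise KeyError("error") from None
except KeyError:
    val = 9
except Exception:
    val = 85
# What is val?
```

Step-by-step execution trace:
1. Inner try raises TypeError; inner `except TypeError` catches it.
2. `raise KeyError(...) from None` raises KeyError (from None suppresses __context__, but the active exception is still KeyError).
3. Outer `except KeyError` matches → val = 9.
4. `except Exception` is not reached.
Result: 9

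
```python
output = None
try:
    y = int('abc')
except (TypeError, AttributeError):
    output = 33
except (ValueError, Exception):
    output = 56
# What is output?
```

Step-by-step execution trace:
1. `y = int('abc')` raises ValueError.
2. `except (TypeError, AttributeError)` does not match ValueError; skipped.
3. `except (ValueError, Exception)` matches (ValueError is in the tuple) → output = 56.
Result: 56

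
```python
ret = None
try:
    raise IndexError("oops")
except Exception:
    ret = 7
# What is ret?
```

Step-by-step execution trace:
1. `raise IndexError(...)` raises IndexError.
2. `except Exception` matches (IndexError is a subclass of Exception) → ret = 7.
Result: 7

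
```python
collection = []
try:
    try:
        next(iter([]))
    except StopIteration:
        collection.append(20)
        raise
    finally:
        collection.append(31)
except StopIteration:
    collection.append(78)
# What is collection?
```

Step-by-step execution trace:
1. Inner try: `next(iter([]))` raises StopIteration.
2. Inner `except StopIteration` matches → `collection.append(20)` → collection = [20].
3. bare `raise` re-raises StopIteration.
4. Inner `finally` runs during unwinding: `collection.append(31)` → collection = [20, 31].
5. Outer `except StopIteration` matches → `collection.append(78)` → collection = [20, 31, 78].
Result: [20, 31, 78]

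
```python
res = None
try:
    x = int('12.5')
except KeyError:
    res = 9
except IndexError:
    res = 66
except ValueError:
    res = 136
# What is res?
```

Step-by-step execution trace:
1. `x = int('12.5')` raises ValueError.
2. `except KeyError` does not match ValueError; skipped.
3. `except IndexError` does not match ValueError; skipped.
4. `except ValueError` matches → res = 136.
Result: 136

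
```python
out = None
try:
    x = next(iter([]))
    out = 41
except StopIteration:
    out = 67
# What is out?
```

Step-by-step execution trace:
1. `x = next(iter([]))` raises StopIteration.
2. `out = 41` is not reached.
3. `except StopIteration` matches → out = 67.
Result: 67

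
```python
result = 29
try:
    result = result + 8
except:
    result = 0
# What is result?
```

Step-by-step execution trace:
1. result starts at 29.
2. try: `result = result + 8` → result = 37. No exception raised.
3. `except` is skipped.
Result: 37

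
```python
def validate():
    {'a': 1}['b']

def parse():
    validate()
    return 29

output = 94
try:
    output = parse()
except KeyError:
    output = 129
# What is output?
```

Step-by-step execution trace:
1. output starts at 94.
2. try: `parse()` calls `validate()`.
3. `validate()` evaluates `{'a': 1}['b']`, which raises KeyError; it propagates through parse (uncaught).
4. `return 29` in parse is not reached; the assignment to output does not complete.
5. `except KeyError` matches → output = 129.
Result: 129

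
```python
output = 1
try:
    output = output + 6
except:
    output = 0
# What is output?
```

Step-by-step execution trace:
1. output starts at 1.
2. try: `output = output + 6` → output = 7. No exception raised.
3. `except` is skipped.
Result: 7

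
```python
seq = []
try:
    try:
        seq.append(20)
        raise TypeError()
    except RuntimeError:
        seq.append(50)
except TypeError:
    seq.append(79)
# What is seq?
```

Step-by-step execution trace:
1. Inner try: `seq.append(20)` → seq = [20].
2. `raise TypeError()` raises TypeError.
3. Inner `except RuntimeError` does not match TypeError; exception propagates to outer try.
4. Outer `except TypeError` matches → `seq.append(79)` → seq = [20, 79].
Result: [20, 79]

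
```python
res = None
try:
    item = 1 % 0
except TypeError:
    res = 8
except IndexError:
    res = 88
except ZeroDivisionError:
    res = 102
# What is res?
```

Step-by-step execution trace:
1. `item = 1 % 0` raises ZeroDivisionError.
2. `except TypeError` does not match ZeroDivisionError; skipped.
3. `except IndexError` does not match ZeroDivisionError; skipped.
4. `except ZeroDivisionError` matches → res = 102.
Result: 102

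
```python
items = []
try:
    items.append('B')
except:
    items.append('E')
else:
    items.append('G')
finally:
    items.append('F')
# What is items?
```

Step-by-step execution trace:
1. try: `items.append('B')` → items = ['B']. No exception raised.
2. `except` is skipped.
3. `else` runs: `items.append('G')` → items = ['B', 'G'].
4. `finally` always runs: `items.append('F')` → items = ['B', 'G', 'F'].
Result: ['B', 'G', 'F']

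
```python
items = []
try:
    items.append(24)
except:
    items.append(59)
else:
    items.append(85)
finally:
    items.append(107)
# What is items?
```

Step-by-step execution trace:
1. try: `items.append(24)` → items = [24]. No exception raised.
2. `except` is skipped.
3. `else` runs: `items.append(85)` → items = [24, 85].
4. `finally` always runs: `items.append(107)` → items = [24, 85, 107].
Result: [24, 85, 107]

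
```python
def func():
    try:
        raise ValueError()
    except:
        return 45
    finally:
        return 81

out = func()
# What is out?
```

Step-by-step execution trace:
1. `func()` enters try: `raise ValueError()` raises ValueError.
2. bare `except` matches → `return 45` sets pending return value 45.
3. Before returning, `finally: return 81` runs and overrides the pending return.
4. func() returns 81 → out = 81.
Result: 81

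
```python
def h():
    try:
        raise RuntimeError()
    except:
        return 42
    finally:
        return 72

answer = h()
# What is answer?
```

Step-by-step execution trace:
1. `h()` enters try: `raise RuntimeError()` raises RuntimeError.
2. bare `except` matches → `return 42` sets pending return value 42.
3. Before returning, `finally: return 72` runs and overrides the pending return.
4. h() returns 72 → answer = 72.
Result: 72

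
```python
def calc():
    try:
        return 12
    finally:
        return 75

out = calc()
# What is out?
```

Step-by-step execution trace:
1. `calc()` enters try: `return 12` sets pending return value 12.
2. Before returning, `finally: return 75` runs and overrides the pending return.
3. calc() returns 75 → out = 75.
Result: 75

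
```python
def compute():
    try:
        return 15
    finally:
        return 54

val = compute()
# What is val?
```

Step-by-step execution trace:
1. `compute()` enters try: `return 15` sets pending return value 15.
2. Before returning, `finally: return 54` runs and overrides the pending return.
3. compute() returns 54 → val = 54.
Result: 54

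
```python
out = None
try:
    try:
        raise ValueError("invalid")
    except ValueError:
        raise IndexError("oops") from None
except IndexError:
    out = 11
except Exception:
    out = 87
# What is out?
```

Step-by-step execution trace:
1. Inner try raises ValueError; inner `except ValueError` catches it.
2. `raise IndexError(...) from None` raises IndexError (from None suppresses __context__, but the active exception is still IndexError).
3. Outer `except IndexError` matches → out = 11.
4. `except Exception` is not reached.
Result: 11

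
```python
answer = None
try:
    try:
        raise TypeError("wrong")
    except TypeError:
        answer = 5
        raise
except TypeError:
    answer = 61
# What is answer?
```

Step-by-step execution trace:
1. Inner try: `raise TypeError("wrong")` raises TypeError.
2. Inner `except TypeError` matches → answer = 5.
3. bare `raise` re-raises the same TypeError.
4. Outer `except TypeError` matches → answer = 61.
Result: 61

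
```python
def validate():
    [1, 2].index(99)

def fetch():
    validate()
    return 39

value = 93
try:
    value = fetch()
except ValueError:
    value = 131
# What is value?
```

Step-by-step execution trace:
1. value starts at 93.
2. try: `fetch()` calls `validate()`.
3. `validate()` evaluates `[1, 2].index(99)`, which raises ValueError; it propagates through fetch (uncaught).
4. `return 39` in fetch is not reached; the assignment to value does not complete.
5. `except ValueError` matches → value = 131.
Result: 131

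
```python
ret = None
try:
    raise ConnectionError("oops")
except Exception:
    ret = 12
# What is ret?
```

Step-by-step execution trace:
1. `raise ConnectionError(...)` raises ConnectionError.
2. `except Exception` matches (ConnectionError is a subclass of Exception) → ret = 12.
Result: 12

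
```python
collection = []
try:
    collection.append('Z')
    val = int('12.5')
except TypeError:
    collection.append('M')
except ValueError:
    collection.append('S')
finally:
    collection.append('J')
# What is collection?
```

Step-by-step execution trace:
1. try: `collection.append('Z')` → collection = ['Z'].
2. `val = int('12.5')` raises ValueError.
3. `except TypeError` does not match ValueError; skipped.
4. `except ValueError` matches → `collection.append('S')` → collection = ['Z', 'S'].
5. finally always runs: `collection.append('J')` → collection = ['Z', 'S', 'J'].
Result: ['Z', 'S', 'J']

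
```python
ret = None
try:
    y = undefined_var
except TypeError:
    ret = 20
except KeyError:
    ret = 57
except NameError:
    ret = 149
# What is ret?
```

Step-by-step execution trace:
1. `y = undefined_var` raises NameError.
2. `except TypeError` does not match NameError; skipped.
3. `except KeyError` does not match NameError; skipped.
4. `except NameError` matches → ret = 149.
Result: 149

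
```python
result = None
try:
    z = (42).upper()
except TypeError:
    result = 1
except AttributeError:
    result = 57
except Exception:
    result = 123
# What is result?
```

Step-by-step execution trace:
1. `z = (42).upper()` raises AttributeError.
2. `except TypeError` does not match AttributeError; skipped.
3. `except AttributeError` matches → result = 57.
4. Remaining except clauses are skipped.
Result: 57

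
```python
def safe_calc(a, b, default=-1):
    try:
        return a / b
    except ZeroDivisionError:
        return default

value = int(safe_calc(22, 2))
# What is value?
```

Step-by-step execution trace:
1. `safe_calc(22, 2)` enters try: `return 22 / 2` → returns 11.0. No exception raised.
2. `except ZeroDivisionError` is skipped.
3. `int(11.0)` → 11 → value = 11.
Result: 11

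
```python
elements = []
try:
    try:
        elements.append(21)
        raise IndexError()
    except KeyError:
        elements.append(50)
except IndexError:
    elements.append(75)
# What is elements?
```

Step-by-step execution trace:
1. Inner try: `elements.append(21)` → elements = [21].
2. `raise IndexError()` raises IndexError.
3. Inner `except KeyError` does not match IndexError; exception propagates to outer try.
4. Outer `except IndexError` matches → `elements.append(75)` → elements = [21, 75].
Result: [21, 75]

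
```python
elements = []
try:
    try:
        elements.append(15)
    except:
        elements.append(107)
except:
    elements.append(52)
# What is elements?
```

Step-by-step execution trace:
1. Inner try: `elements.append(15)` → elements = [15]. No exception raised.
2. Inner `except` is skipped.
3. Inner try completes normally; outer `except` is skipped.
Result: [15]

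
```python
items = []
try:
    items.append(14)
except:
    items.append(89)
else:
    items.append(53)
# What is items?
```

Step-by-step execution trace:
1. try: `items.append(14)` → items = [14]. No exception raised.
2. `except` is skipped.
3. `else` runs (try completed without exception): `items.append(53)` → items = [14, 53].
Result: [14, 53]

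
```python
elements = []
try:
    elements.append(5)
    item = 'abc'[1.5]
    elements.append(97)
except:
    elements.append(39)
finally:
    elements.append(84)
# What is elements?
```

Step-by-step execution trace:
1. try: `elements.append(5)` → elements = [5].
2. `item = 'abc'[1.5]` raises TypeError; `elements.append(97)` is not reached.
3. bare `except` matches → `elements.append(39)` → elements = [5, 39].
4. finally always runs: `elements.append(84)` → elements = [5, 39, 84].
Result: [5, 39, 84]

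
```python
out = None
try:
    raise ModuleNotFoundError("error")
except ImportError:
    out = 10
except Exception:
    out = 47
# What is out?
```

Step-by-step execution trace:
1. `raise ModuleNotFoundError(...)` raises ModuleNotFoundError.
2. `except ImportError` matches (ModuleNotFoundError is a subclass of ImportError) → out = 10.
3. `except Exception` is not reached.
Result: 10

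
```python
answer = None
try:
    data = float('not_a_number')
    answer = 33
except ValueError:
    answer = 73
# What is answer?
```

Step-by-step execution trace:
1. `data = float('not_a_number')` raises ValueError.
2. `answer = 33` is not reached.
3. `except ValueError` matches → answer = 73.
Result: 73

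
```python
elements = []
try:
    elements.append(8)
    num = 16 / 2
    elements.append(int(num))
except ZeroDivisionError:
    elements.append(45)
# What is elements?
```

Step-by-step execution trace:
1. try: `elements.append(8)` → elements = [8].
2. `num = 16 / 2` → num = 8.0. No exception raised.
3. `elements.append(int(num))` → elements = [8, 8].
4. `except ZeroDivisionError` is skipped (no exception was raised).
Result: [8, 8]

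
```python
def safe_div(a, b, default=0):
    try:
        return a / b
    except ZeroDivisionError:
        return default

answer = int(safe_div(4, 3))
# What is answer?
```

Step-by-step execution trace:
1. `safe_div(4, 3)` enters try: `return 4 / 3` → returns 1.3333333333333333. No exception raised.
2. `except ZeroDivisionError` is skipped.
3. `int(1.3333333333333333)` → 1 → answer = 1.
Result: 1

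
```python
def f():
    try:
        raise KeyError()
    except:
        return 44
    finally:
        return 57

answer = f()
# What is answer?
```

Step-by-step execution trace:
1. `f()` enters try: `raise KeyError()` raises KeyError.
2. bare `except` matches → `return 44` sets pending return value 44.
3. Before returning, `finally: return 57` runs and overrides the pending return.
4. f() returns 57 → answer = 57.
Result: 57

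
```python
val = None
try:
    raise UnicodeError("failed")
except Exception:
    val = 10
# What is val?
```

Step-by-step execution trace:
1. `raise UnicodeError(...)` raises UnicodeError.
2. `except Exception` matches (UnicodeError is a subclass of Exception) → val = 10.
Result: 10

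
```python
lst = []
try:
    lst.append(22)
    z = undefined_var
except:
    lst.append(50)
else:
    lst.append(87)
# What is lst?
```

Step-by-step execution trace:
1. try: `lst.append(22)` → lst = [22].
2. `z = undefined_var` raises NameError.
3. bare `except` matches → `lst.append(50)` → lst = [22, 50].
4. `else` is skipped (an exception was raised).
Result: [22, 50]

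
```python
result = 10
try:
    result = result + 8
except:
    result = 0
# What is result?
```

Step-by-step execution trace:
1. result starts at 10.
2. try: `result = result + 8` → result = 18. No exception raised.
3. `except` is skipped.
Result: 18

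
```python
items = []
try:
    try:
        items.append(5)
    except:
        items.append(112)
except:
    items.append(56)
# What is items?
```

Step-by-step execution trace:
1. Inner try: `items.append(5)` → items = [5]. No exception raised.
2. Inner `except` is skipped.
3. Inner try completes normally; outer `except` is skipped.
Result: [5]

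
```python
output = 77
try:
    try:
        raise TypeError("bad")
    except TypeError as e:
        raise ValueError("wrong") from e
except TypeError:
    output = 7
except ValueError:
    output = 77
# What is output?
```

Step-by-step execution trace:
1. Inner try raises TypeError; inner `except TypeError as e` catches it.
2. `raise ValueError(...) from e` raises ValueError (TypeError is attached as __cause__, but only ValueError is active).
3. Outer `except TypeError` does not match ValueError; skipped.
4. Outer `except ValueError` matches → output = 77.
Result: 77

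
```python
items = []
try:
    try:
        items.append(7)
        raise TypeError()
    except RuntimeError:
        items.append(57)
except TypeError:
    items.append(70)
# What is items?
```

Step-by-step execution trace:
1. Inner try: `items.append(7)` → items = [7].
2. `raise TypeError()` raises TypeError.
3. Inner `except RuntimeError` does not match TypeError; exception propagates to outer try.
4. Outer `except TypeError` matches → `items.append(70)` → items = [7, 70].
Result: [7, 70]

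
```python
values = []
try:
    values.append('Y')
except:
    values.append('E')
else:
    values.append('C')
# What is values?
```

Step-by-step execution trace:
1. try: `values.append('Y')` → values = ['Y']. No exception raised.
2. `except` is skipped.
3. `else` runs (try completed without exception): `values.append('C')` → values = ['Y', 'C'].
Result: ['Y', 'C']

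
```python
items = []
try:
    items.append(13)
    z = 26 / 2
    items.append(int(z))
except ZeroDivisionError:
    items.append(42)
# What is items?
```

Step-by-step execution trace:
1. try: `items.append(13)` → items = [13].
2. `z = 26 / 2` → z = 13.0. No exception raised.
3. `items.append(int(z))` → items = [13, 13].
4. `except ZeroDivisionError` is skipped (no exception was raised).
Result: [13, 13]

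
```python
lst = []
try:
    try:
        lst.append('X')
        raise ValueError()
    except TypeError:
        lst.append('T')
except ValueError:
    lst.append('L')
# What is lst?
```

Step-by-step execution trace:
1. Inner try: `lst.append('X')` → lst = ['X'].
2. `raise ValueError()` raises ValueError.
3. Inner `except TypeError` does not match ValueError; exception propagates to outer try.
4. Outer `except ValueError` matches → `lst.append('L')` → lst = ['X', 'L'].
Result: ['X', 'L']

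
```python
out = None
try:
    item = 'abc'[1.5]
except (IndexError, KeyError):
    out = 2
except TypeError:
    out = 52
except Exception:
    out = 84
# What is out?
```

Step-by-step execution trace:
1. `item = 'abc'[1.5]` raises TypeError.
2. `except (IndexError, KeyError)` does not match TypeError; skipped.
3. `except TypeError` matches (exact type match) → out = 52.
4. `except Exception` is not reached.
Result: 52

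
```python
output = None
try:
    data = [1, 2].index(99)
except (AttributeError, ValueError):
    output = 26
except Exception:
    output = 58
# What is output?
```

Step-by-step execution trace:
1. `data = [1, 2].index(99)` raises ValueError.
2. `except (AttributeError, ValueError)` matches (ValueError is in the tuple) → output = 26.
3. `except Exception` is not reached.
Result: 26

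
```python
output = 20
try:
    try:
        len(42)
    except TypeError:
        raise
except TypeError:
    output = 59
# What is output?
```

Step-by-step execution trace:
1. Inner try: `len(42)` raises TypeError.
2. Inner `except TypeError` matches; bare `raise` re-raises the same TypeError.
3. Outer `except TypeError` matches → output = 59.
Result: 59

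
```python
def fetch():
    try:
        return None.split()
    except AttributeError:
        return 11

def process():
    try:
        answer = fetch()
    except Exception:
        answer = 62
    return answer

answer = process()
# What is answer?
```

Step-by-step execution trace:
1. `process()` calls `fetch()`.
2. In fetch: `None.split()` raises AttributeError; `except AttributeError` catches it → returns 11.
3. In process: `answer = fetch()` → answer = 11. No exception reaches process.
4. `except Exception` is skipped; process returns 11.
5. answer = 11.
Result: 11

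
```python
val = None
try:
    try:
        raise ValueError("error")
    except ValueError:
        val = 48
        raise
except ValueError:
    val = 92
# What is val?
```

Step-by-step execution trace:
1. Inner try: `raise ValueError("error")` raises ValueError.
2. Inner `except ValueError` matches → val = 48.
3. bare `raise` re-raises the same ValueError.
4. Outer `except ValueError` matches → val = 92.
Result: 92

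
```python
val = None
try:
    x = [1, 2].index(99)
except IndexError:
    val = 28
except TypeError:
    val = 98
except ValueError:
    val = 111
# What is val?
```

Step-by-step execution trace:
1. `x = [1, 2].index(99)` raises ValueError.
2. `except IndexError` does not match ValueError; skipped.
3. `except TypeError` does not match ValueError; skipped.
4. `except ValueError` matches → val = 111.
Result: 111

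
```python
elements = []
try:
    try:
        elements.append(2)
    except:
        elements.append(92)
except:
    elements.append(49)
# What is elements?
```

Step-by-step execution trace:
1. Inner try: `elements.append(2)` → elements = [2]. No exception raised.
2. Inner `except` is skipped.
3. Inner try completes normally; outer `except` is skipped.
Result: [2]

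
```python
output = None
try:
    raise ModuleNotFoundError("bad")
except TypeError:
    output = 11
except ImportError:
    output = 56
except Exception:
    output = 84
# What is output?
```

Step-by-step execution trace:
1. `raise ModuleNotFoundError(...)` raises ModuleNotFoundError.
2. `except TypeError` does not match (ModuleNotFoundError is not a subclass of TypeError); skipped.
3. `except ImportError` matches (ModuleNotFoundError is a subclass of ImportError) → output = 56.
4. `except Exception` is not reached.
Result: 56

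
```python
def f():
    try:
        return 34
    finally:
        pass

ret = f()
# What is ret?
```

Step-by-step execution trace:
1. `f()` enters try: `return 34` sets pending return value 34.
2. Before returning, `finally: pass` runs (no effect).
3. f() returns 34 → ret = 34.
Result: 34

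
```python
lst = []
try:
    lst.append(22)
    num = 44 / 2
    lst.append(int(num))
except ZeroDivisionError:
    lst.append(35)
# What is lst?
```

Step-by-step execution trace:
1. try: `lst.append(22)` → lst = [22].
2. `num = 44 / 2` → num = 22.0. No exception raised.
3. `lst.append(int(num))` → lst = [22, 22].
4. `except ZeroDivisionError` is skipped (no exception was raised).
Result: [22, 22]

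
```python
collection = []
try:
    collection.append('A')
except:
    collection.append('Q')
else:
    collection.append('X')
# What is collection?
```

Step-by-step execution trace:
1. try: `collection.append('A')` → collection = ['A']. No exception raised.
2. `except` is skipped.
3. `else` runs (try completed without exception): `collection.append('X')` → collection = ['A', 'X'].
Result: ['A', 'X']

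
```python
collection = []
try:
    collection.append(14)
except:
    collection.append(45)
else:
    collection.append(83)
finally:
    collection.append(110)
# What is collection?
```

Step-by-step execution trace:
1. try: `collection.append(14)` → collection = [14]. No exception raised.
2. `except` is skipped.
3. `else` runs: `collection.append(83)` → collection = [14, 83].
4. `finally` always runs: `collection.append(110)` → collection = [14, 83, 110].
Result: [14, 83, 110]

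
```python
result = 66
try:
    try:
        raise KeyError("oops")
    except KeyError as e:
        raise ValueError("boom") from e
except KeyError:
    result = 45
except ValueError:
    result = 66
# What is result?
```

Step-by-step execution trace:
1. Inner try raises KeyError; inner `except KeyError as e` catches it.
2. `raise ValueError(...) from e` raises ValueError (KeyError is attached as __cause__, but only ValueError is active).
3. Outer `except KeyError` does not match ValueError; skipped.
4. Outer `except ValueError` matches → result = 66.
Result: 66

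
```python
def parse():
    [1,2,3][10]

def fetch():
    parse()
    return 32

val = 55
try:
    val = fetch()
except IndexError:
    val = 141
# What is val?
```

Step-by-step execution trace:
1. val starts at 55.
2. try: `fetch()` calls `parse()`.
3. `parse()` evaluates `[1,2,3][10]`, which raises IndexError; it propagates through fetch (uncaught).
4. `return 32` in fetch is not reached; the assignment to val does not complete.
5. `except IndexError` matches → val = 141.
Result: 141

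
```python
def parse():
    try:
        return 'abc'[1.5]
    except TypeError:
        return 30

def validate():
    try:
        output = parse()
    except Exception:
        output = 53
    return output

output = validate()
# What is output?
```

Step-by-step execution trace:
1. `validate()` calls `parse()`.
2. In parse: `'abc'[1.5]` raises TypeError; `except TypeError` catches it → returns 30.
3. In validate: `output = parse()` → output = 30. No exception reaches validate.
4. `except Exception` is skipped; validate returns 30.
5. output = 30.
Result: 30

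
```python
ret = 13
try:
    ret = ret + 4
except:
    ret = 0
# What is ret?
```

Step-by-step execution trace:
1. ret starts at 13.
2. try: `ret = ret + 4` → ret = 17. No exception raised.
3. `except` is skipped.
Result: 17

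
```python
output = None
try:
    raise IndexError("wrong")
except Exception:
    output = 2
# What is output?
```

Step-by-step execution trace:
1. `raise IndexError(...)` raises IndexError.
2. `except Exception` matches (IndexError is a subclass of Exception) → output = 2.
Result: 2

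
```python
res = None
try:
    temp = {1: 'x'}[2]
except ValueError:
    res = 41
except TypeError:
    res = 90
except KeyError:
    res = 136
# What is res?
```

Step-by-step execution trace:
1. `temp = {1: 'x'}[2]` raises KeyError.
2. `except ValueError` does not match KeyError; skipped.
3. `except TypeError` does not match KeyError; skipped.
4. `except KeyError` matches → res = 136.
Result: 136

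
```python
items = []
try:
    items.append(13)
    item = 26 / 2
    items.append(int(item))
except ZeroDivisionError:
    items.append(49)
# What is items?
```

Step-by-step execution trace:
1. try: `items.append(13)` → items = [13].
2. `item = 26 / 2` → item = 13.0. No exception raised.
3. `items.append(int(item))` → items = [13, 13].
4. `except ZeroDivisionError` is skipped (no exception was raised).
Result: [13, 13]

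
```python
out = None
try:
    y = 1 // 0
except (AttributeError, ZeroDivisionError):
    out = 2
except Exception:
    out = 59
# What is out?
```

Step-by-step execution trace:
1. `y = 1 // 0` raises ZeroDivisionError.
2. `except (AttributeError, ZeroDivisionError)` matches (ZeroDivisionError is in the tuple) → out = 2.
3. `except Exception` is not reached.
Result: 2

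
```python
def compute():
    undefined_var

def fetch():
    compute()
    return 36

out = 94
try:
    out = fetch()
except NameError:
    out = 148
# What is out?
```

Step-by-step execution trace:
1. out starts at 94.
2. try: `fetch()` calls `compute()`.
3. `compute()` evaluates `undefined_var`, which raises NameError; it propagates through fetch (uncaught).
4. `return 36` in fetch is not reached; the assignment to out does not complete.
5. `except NameError` matches → out = 148.
Result: 148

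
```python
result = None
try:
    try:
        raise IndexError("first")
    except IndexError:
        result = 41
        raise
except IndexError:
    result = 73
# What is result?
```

Step-by-step execution trace:
1. Inner try: `raise IndexError("first")` raises IndexError.
2. Inner `except IndexError` matches → result = 41.
3. bare `raise` re-raises the same IndexError.
4. Outer `except IndexError` matches → result = 73.
Result: 73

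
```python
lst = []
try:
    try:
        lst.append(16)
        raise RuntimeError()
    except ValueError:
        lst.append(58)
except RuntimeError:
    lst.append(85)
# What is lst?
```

Step-by-step execution trace:
1. Inner try: `lst.append(16)` → lst = [16].
2. `raise RuntimeError()` raises RuntimeError.
3. Inner `except ValueError` does not match RuntimeError; exception propagates to outer try.
4. Outer `except RuntimeError` matches → `lst.append(85)` → lst = [16, 85].
Result: [16, 85]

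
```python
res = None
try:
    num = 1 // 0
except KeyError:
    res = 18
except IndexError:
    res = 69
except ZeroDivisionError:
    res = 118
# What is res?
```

Step-by-step execution trace:
1. `num = 1 // 0` raises ZeroDivisionError.
2. `except KeyError` does not match ZeroDivisionError; skipped.
3. `except IndexError` does not match ZeroDivisionError; skipped.
4. `except ZeroDivisionError` matches → res = 118.
Result: 118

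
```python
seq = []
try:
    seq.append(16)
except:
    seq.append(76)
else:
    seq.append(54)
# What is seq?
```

Step-by-step execution trace:
1. try: `seq.append(16)` → seq = [16]. No exception raised.
2. `except` is skipped.
3. `else` runs (try completed without exception): `seq.append(54)` → seq = [16, 54].
Result: [16, 54]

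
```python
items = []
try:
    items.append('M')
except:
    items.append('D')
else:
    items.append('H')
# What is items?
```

Step-by-step execution trace:
1. try: `items.append('M')` → items = ['M']. No exception raised.
2. `except` is skipped.
3. `else` runs (try completed without exception): `items.append('H')` → items = ['M', 'H'].
Result: ['M', 'H']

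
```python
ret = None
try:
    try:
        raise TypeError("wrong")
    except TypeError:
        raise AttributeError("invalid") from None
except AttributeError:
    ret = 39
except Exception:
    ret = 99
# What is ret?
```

Step-by-step execution trace:
1. Inner try raises TypeError; inner `except TypeError` catches it.
2. `raise AttributeError(...) from None` raises AttributeError (from None suppresses __context__, but the active exception is still AttributeError).
3. Outer `except AttributeError` matches → ret = 39.
4. `except Exception` is not reached.
Result: 39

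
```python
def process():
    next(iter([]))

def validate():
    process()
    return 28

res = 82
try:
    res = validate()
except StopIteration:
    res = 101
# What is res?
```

Step-by-step execution trace:
1. res starts at 82.
2. try: `validate()` calls `process()`.
3. `process()` evaluates `next(iter([]))`, which raises StopIteration; it propagates through validate (uncaught).
4. `return 28` in validate is not reached; the assignment to res does not complete.
5. `except StopIteration` matches → res = 101.
Result: 101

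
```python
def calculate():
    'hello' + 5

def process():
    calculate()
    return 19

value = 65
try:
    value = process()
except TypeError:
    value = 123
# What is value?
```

Step-by-step execution trace:
1. value starts at 65.
2. try: `process()` calls `calculate()`.
3. `calculate()` evaluates `'hello' + 5`, which raises TypeError; it propagates through process (uncaught).
4. `return 19` in process is not reached; the assignment to value does not complete.
5. `except TypeError` matches → value = 123.
Result: 123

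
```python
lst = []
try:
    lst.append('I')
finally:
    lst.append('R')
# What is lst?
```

Step-by-step execution trace:
1. try: `lst.append('I')` → lst = ['I'].
2. The try body completes without raising.
3. finally always runs: `lst.append('R')` → lst = ['I', 'R'].
Result: ['I', 'R']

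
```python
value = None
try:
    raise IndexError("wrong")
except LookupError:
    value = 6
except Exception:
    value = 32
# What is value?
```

Step-by-step execution trace:
1. `raise IndexError(...)` raises IndexError.
2. `except LookupError` matches (IndexError is a subclass of LookupError) → value = 6.
3. `except Exception` is not reached.
Result: 6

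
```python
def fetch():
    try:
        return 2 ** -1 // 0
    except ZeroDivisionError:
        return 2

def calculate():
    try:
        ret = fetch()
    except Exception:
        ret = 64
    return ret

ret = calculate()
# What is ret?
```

Step-by-step execution trace:
1. `calculate()` calls `fetch()`.
2. In fetch: `2 ** -1 // 0` raises ZeroDivisionError; `except ZeroDivisionError` catches it → returns 2.
3. In calculate: `ret = fetch()` → ret = 2. No exception reaches calculate.
4. `except Exception` is skipped; calculate returns 2.
5. ret = 2.
Result: 2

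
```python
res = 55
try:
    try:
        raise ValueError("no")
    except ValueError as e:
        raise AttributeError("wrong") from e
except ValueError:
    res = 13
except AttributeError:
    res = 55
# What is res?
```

Step-by-step execution trace:
1. Inner try raises ValueError; inner `except ValueError as e` catches it.
2. `raise AttributeError(...) from e` raises AttributeError (ValueError is attached as __cause__, but only AttributeError is active).
3. Outer `except ValueError` does not match AttributeError; skipped.
4. Outer `except AttributeError` matches → res = 55.
Result: 55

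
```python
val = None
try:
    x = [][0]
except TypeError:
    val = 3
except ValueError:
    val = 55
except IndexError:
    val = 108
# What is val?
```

Step-by-step execution trace:
1. `x = [][0]` raises IndexError.
2. `except TypeError` does not match IndexError; skipped.
3. `except ValueError` does not match IndexError; skipped.
4. `except IndexError` matches → val = 108.
Result: 108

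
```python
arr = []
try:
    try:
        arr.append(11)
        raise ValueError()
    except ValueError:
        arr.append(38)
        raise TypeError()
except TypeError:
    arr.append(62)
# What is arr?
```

Step-by-step execution trace:
1. Inner try: `arr.append(11)` → arr = [11].
2. `raise ValueError()` raises ValueError.
3. Inner `except ValueError` matches → `arr.append(38)` → arr = [11, 38].
4. `raise TypeError()` raises TypeError; propagates to outer try.
5. Outer `except TypeError` matches → `arr.append(62)` → arr = [11, 38, 62].
Result: [11, 38, 62]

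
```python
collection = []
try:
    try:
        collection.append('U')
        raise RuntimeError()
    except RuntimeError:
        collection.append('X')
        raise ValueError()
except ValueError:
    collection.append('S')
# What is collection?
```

Step-by-step execution trace:
1. Inner try: `collection.append('U')` → collection = ['U'].
2. `raise RuntimeError()` raises RuntimeError.
3. Inner `except RuntimeError` matches → `collection.append('X')` → collection = ['U', 'X'].
4. `raise ValueError()` raises ValueError; propagates to outer try.
5. Outer `except ValueError` matches → `collection.append('S')` → collection = ['U', 'X', 'S'].
Result: ['U', 'X', 'S']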